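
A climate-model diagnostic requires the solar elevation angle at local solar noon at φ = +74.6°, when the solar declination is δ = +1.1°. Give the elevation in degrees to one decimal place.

At local noon the hour angle is zero, so the zenith angle equals |φ − δ| = |+74.6° − (+1.100°)| = 73.500°.
Elevation = 90° − 73.500° = 16.5°.

16.5°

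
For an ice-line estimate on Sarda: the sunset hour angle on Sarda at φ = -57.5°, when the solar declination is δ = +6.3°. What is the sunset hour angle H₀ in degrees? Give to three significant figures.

cos H₀ = −tan φ · tan δ = −tan(-57.5°) × tan(+6.300°) = 0.1733, so H₀ = 1.3966 rad = 80.02°.

H₀ = 80.0°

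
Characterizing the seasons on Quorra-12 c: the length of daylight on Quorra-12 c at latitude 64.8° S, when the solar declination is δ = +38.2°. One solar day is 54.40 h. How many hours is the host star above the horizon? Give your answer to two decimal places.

0.00 h

cos H₀ = −tan φ · tan δ = 1.6723 ≥ 1, so the host star never rises (polar night) and H₀ = 0.
Daylight = 2H₀/(2π) × 54.40 h = (0.0000/π) × 54.40 = 0.00 h.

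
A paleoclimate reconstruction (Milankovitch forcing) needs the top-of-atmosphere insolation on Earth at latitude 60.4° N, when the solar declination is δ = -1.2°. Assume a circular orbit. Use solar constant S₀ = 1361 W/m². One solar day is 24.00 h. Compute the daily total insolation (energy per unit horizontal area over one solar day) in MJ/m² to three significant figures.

cos H₀ = −tan(+60.4°) tan(-1.200°) = 0.0369, H₀ = 1.5339 rad.
Bracket: H₀ sin φ sin δ + cos φ cos δ sin H₀ = 1.5339×0.86949×-0.02094 + 0.49394×0.99978×0.99932 = -0.027928 + 0.493496 = 0.465568.
Q̄ = (S₀/π) × [bracket] = (1361/π) × 0.465568 = 201.69 W/m².
Daily total = Q̄ × 24.00 h × 3600 s/h = 201.69 × 24.00 × 3600 / 10⁶ = 17.43 MJ/m².

17.4 MJ/m²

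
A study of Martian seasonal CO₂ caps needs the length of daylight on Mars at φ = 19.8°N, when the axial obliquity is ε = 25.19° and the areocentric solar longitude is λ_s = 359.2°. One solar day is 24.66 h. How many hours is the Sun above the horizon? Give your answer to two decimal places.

sin δ = sin 25.19° × sin 359.2° = -0.00594, so δ = -0.340°.
cos H₀ = −tan φ · tan δ = −tan(+19.8°) × tan(-0.340°) = 0.0021, so H₀ = 1.5687 rad = 89.88°.
Daylight = 2H₀/(2π) × 24.66 h = (1.5687/π) × 24.66 = 12.31 h.

12.31 h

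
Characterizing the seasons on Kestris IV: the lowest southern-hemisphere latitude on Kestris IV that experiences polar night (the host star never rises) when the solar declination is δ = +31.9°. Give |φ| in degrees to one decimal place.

Polar night requires cos H₀ = −tan φ tan δ ≥ 1, i.e. tan φ tan δ ≤ −1.
The boundary is |tan φ| · |tan δ| = 1, so |φ| = 90° − |δ| = 90° − 31.9° = 58.1° in the southern hemisphere.

|φ| = 58.1°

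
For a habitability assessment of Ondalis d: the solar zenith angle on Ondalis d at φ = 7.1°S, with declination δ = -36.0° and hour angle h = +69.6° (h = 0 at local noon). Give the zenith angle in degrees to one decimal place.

cos θ_z = sin φ sin δ + cos φ cos δ cos h = 0.072651 + 0.279838 = 0.352489.
θ_z = arccos(0.352489) = 69.4°.

θ_z = 69.4°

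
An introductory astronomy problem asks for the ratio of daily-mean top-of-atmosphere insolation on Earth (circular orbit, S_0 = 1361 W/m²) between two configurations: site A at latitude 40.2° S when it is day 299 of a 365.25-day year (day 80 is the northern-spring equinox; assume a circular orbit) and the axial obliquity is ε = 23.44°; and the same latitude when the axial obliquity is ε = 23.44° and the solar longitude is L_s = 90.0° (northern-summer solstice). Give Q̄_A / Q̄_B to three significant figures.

— Configuration A (ϕ=-40.2°):
Solar longitude: L_s = 360° × (299 − 80)/365.25 = 215.852°.
sin δ = sin 23.44° × sin 215.852° = -0.23298, so δ = -13.473°.
cos h₀ = −tan(-40.2°) tan(-13.473°) = -0.2025, h₀ = 1.7747 rad.
Bracket: h₀ sin ϕ sin δ + cos ϕ cos δ sin h₀ = 1.7747×-0.64546×-0.23298 + 0.76380×0.97248×0.97929 = 0.266878 + 0.727397 = 0.994275.
Q̄ = (S_0/π) × [bracket] = (1361/π) × 0.994275 = 430.74 W/m².
— Configuration B (ϕ=-40.2°):
Solar declination: sin δ = sin ε · sin L_s = sin 23.44° × sin 90.0° = 0.39779, so δ = +23.440°.
cos h₀ = −tan(-40.2°) tan(+23.440°) = 0.3664, h₀ = 1.1957 rad.
Bracket: h₀ sin ϕ sin δ + cos ϕ cos δ sin h₀ = 1.1957×-0.64546×0.39779 + 0.76380×0.91748×0.93046 = -0.307005 + 0.652040 = 0.345035.
Q̄ = (S_0/π) × [bracket] = (1361/π) × 0.345035 = 149.48 W/m².
Ratio Q̄_A / Q̄_B = 430.74 / 149.48 = 2.882.

Q̄_A / Q̄_B ≈ 2.88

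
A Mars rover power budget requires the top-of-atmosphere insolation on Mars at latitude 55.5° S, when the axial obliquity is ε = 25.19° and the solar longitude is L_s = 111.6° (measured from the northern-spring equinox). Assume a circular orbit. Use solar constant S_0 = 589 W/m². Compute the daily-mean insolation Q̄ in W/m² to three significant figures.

Q̄ ≈ 21.4 W/m²

Solar declination: sin δ = sin ε · sin L_s = sin 25.19° × sin 111.6° = 0.39573, so δ = +23.312°.
cos h₀ = −tan(-55.5°) tan(+23.312°) = 0.6270, h₀ = 0.8931 rad.
Bracket: h₀ sin ϕ sin δ + cos ϕ cos δ sin h₀ = 0.8931×-0.82413×0.39573 + 0.56641×0.91837×0.77904 = -0.291269 + 0.405236 = 0.113967.
Q̄ = (S_0/π) × [bracket] = (589/π) × 0.113967 = 21.37 W/m².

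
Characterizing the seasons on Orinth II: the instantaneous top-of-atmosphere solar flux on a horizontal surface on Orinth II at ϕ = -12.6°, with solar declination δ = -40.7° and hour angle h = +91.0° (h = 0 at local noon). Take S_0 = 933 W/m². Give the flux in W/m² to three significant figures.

cos θ_z = sin ϕ sin δ + cos ϕ cos δ cos h = 0.142251 + -0.012913 = 0.129338.
Flux = S_0 · cos θ_z = 933 × 0.129338 = 120.7 W/m².

121 W/m²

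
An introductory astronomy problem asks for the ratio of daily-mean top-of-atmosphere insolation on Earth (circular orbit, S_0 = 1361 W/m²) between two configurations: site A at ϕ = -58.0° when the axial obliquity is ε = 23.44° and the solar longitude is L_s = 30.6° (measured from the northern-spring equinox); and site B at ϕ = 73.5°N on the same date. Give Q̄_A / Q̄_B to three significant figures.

Q̄_A / Q̄_B ≈ 0.425

— Configuration A (ϕ=-58.0°):
Solar declination: sin δ = sin ε · sin L_s = sin 23.44° × sin 30.6° = 0.20249, so δ = +11.683°.
cos h₀ = −tan(-58.0°) tan(+11.683°) = 0.3309, h₀ = 1.2335 rad.
Bracket: h₀ sin ϕ sin δ + cos ϕ cos δ sin h₀ = 1.2335×-0.84805×0.20249 + 0.52992×0.97928×0.94366 = -0.211819 + 0.489703 = 0.277884.
Q̄ = (S_0/π) × [bracket] = (1361/π) × 0.277884 = 120.38 W/m².
— Configuration B (ϕ=+73.5°):
cos h₀ = −tan(+73.5°) tan(+11.683°) = -0.6981, h₀ = 2.3435 rad.
Bracket: h₀ sin ϕ sin δ + cos ϕ cos δ sin h₀ = 2.3435×0.95882×0.20249 + 0.28402×0.97928×0.71604 = 0.454994 + 0.199156 = 0.654150.
Q̄ = (S_0/π) × [bracket] = (1361/π) × 0.654150 = 283.39 W/m².
Ratio Q̄_A / Q̄_B = 120.38 / 283.39 = 0.4248.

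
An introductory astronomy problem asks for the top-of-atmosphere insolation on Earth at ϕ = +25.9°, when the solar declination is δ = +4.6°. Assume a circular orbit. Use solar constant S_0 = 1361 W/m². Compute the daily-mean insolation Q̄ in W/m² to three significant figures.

Q̄ ≈ 413 W/m²

cos h₀ = −tan(+25.9°) tan(+4.600°) = -0.0391, h₀ = 1.6099 rad.
Bracket: h₀ sin ϕ sin δ + cos ϕ cos δ sin h₀ = 1.6099×0.43680×0.08020 + 0.89956×0.99678×0.99924 = 0.056397 + 0.895982 = 0.952379.
Q̄ = (S_0/π) × [bracket] = (1361/π) × 0.952379 = 412.6 W/m².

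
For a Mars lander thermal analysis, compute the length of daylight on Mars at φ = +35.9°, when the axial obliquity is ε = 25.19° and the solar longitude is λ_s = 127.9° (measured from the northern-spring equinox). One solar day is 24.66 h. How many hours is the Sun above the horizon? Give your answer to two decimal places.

Solar declination: sin δ = sin ε · sin λ_s = sin 25.19° × sin 127.9° = 0.33585, so δ = +19.624°.
cos H₀ = −tan φ · tan δ = −tan(+35.9°) × tan(+19.624°) = -0.2581, so H₀ = 1.8319 rad = 104.96°.
Daylight = 2H₀/(2π) × 24.66 h = (1.8319/π) × 24.66 = 14.38 h.

14.38 h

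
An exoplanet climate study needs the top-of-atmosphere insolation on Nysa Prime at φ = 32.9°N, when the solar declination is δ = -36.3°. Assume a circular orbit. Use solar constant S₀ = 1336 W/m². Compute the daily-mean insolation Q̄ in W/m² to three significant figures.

Q̄ ≈ 106 W/m²

cos H₀ = −tan(+32.9°) tan(-36.300°) = 0.4752, H₀ = 1.0756 rad.
Bracket: H₀ sin φ sin δ + cos φ cos δ sin H₀ = 1.0756×0.54317×-0.59201 + 0.83962×0.80593×0.87987 = -0.345872 + 0.595386 = 0.249514.
Q̄ = (S₀/π) × [bracket] = (1336/π) × 0.249514 = 106.1 W/m².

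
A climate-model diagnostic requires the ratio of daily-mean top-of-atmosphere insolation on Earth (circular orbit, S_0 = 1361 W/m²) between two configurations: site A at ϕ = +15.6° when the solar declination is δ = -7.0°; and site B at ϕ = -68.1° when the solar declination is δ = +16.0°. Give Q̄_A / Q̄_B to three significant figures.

— Configuration A (ϕ=+15.6°):
cos h₀ = −tan(+15.6°) tan(-7.000°) = 0.0343, h₀ = 1.5365 rad.
Bracket: h₀ sin ϕ sin δ + cos ϕ cos δ sin h₀ = 1.5365×0.26892×-0.12187 + 0.96316×0.99255×0.99941 = -0.050356 + 0.955420 = 0.905064.
Q̄ = (S_0/π) × [bracket] = (1361/π) × 0.905064 = 392.09 W/m².
— Configuration B (ϕ=-68.1°):
cos h₀ = −tan(-68.1°) tan(+16.000°) = 0.7133, h₀ = 0.7766 rad.
Bracket: h₀ sin ϕ sin δ + cos ϕ cos δ sin h₀ = 0.7766×-0.92784×0.27564 + 0.37299×0.96126×0.70086 = -0.198615 + 0.251287 = 0.052672.
Q̄ = (S_0/π) × [bracket] = (1361/π) × 0.052672 = 22.819 W/m².
Ratio Q̄_A / Q̄_B = 392.09 / 22.819 = 17.18.

Q̄_A / Q̄_B ≈ 17.2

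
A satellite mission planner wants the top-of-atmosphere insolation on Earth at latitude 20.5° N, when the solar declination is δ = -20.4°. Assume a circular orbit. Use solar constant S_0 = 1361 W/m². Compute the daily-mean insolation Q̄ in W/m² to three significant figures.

Q̄ ≈ 301 W/m²

cos h₀ = −tan(+20.5°) tan(-20.400°) = 0.1390, h₀ = 1.4313 rad.
Bracket: h₀ sin ϕ sin δ + cos ϕ cos δ sin h₀ = 1.4313×0.35021×-0.34857 + 0.93667×0.93728×0.99029 = -0.174723 + 0.869397 = 0.694674.
Q̄ = (S_0/π) × [bracket] = (1361/π) × 0.694674 = 300.9 W/m².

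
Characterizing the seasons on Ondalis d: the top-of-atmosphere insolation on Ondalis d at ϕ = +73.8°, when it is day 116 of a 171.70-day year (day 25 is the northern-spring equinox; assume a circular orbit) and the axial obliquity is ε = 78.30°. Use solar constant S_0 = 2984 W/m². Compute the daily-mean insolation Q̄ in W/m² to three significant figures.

Q̄ ≈ 53.5 W/m²

Solar longitude: L_s = 360° × (116 − 25)/171.70 = 190.798°.
sin δ = sin 78.30° × sin 190.798° = -0.18345, so δ = -10.571°.
cos h₀ = −tan(+73.8°) tan(-10.571°) = 0.6424, h₀ = 0.8732 rad.
Bracket: h₀ sin ϕ sin δ + cos ϕ cos δ sin h₀ = 0.8732×0.96029×-0.18345 + 0.27899×0.98303×0.76641 = -0.153827 + 0.210192 = 0.056365.
Q̄ = (S_0/π) × [bracket] = (2984/π) × 0.056365 = 53.54 W/m².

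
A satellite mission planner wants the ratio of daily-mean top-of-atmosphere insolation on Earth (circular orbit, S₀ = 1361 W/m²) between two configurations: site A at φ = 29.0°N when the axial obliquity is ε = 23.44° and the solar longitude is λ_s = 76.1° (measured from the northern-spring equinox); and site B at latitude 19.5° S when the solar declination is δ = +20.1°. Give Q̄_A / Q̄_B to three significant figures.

— Configuration A (φ=+29.0°):
Solar declination: sin δ = sin ε · sin λ_s = sin 23.44° × sin 76.1° = 0.38614, so δ = +22.715°.
cos H₀ = −tan(+29.0°) tan(+22.715°) = -0.2320, H₀ = 1.8050 rad.
Bracket: H₀ sin φ sin δ + cos φ cos δ sin H₀ = 1.8050×0.48481×0.38614 + 0.87462×0.92244×0.97271 = 0.337904 + 0.784767 = 1.122671.
Q̄ = (S₀/π) × [bracket] = (1361/π) × 1.122671 = 486.36 W/m².
— Configuration B (φ=-19.5°):
cos H₀ = −tan(-19.5°) tan(+20.100°) = 0.1296, H₀ = 1.4408 rad.
Bracket: H₀ sin φ sin δ + cos φ cos δ sin H₀ = 1.4408×-0.33381×0.34366 + 0.94264×0.93909×0.99157 = -0.165284 + 0.877761 = 0.712477.
Q̄ = (S₀/π) × [bracket] = (1361/π) × 0.712477 = 308.66 W/m².
Ratio Q̄_A / Q̄_B = 486.36 / 308.66 = 1.576.

Q̄_A / Q̄_B ≈ 1.58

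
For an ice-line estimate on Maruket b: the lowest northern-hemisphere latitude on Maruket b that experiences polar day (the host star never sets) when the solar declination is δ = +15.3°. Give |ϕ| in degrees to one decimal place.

|ϕ| = 74.7°

Polar day requires cos h₀ = −tan ϕ tan δ ≤ −1, i.e. tan ϕ tan δ ≥ 1.
The boundary is |tan ϕ| · |tan δ| = 1, so |ϕ| = 90° − |δ| = 90° − 15.3° = 74.7° in the northern hemisphere.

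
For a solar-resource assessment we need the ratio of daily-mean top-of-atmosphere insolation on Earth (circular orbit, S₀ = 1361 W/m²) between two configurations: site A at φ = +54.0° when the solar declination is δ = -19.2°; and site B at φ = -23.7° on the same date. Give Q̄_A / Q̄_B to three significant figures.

— Configuration A (φ=+54.0°):
cos H₀ = −tan(+54.0°) tan(-19.200°) = 0.4793, H₀ = 1.0709 rad.
Bracket: H₀ sin φ sin δ + cos φ cos δ sin H₀ = 1.0709×0.80902×-0.32887 + 0.58779×0.94438×0.87765 = -0.284926 + 0.487181 = 0.202255.
Q̄ = (S₀/π) × [bracket] = (1361/π) × 0.202255 = 87.621 W/m².
— Configuration B (φ=-23.7°):
cos H₀ = −tan(-23.7°) tan(-19.200°) = -0.1529, H₀ = 1.7243 rad.
Bracket: H₀ sin φ sin δ + cos φ cos δ sin H₀ = 1.7243×-0.40195×-0.32887 + 0.91566×0.94438×0.98825 = 0.227934 + 0.854570 = 1.082504.
Q̄ = (S₀/π) × [bracket] = (1361/π) × 1.082504 = 468.96 W/m².
Ratio Q̄_A / Q̄_B = 87.621 / 468.96 = 0.1868.

Q̄_A / Q̄_B ≈ 0.187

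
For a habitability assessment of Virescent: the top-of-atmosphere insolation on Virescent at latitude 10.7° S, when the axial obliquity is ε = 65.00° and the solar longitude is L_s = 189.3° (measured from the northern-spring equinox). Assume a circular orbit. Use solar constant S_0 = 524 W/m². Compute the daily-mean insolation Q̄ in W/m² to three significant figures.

Solar declination: sin δ = sin ε · sin L_s = sin 65.00° × sin 189.3° = -0.14646, so δ = -8.422°.
cos h₀ = −tan(-10.7°) tan(-8.422°) = -0.0280, h₀ = 1.5988 rad.
Bracket: h₀ sin ϕ sin δ + cos ϕ cos δ sin h₀ = 1.5988×-0.18567×-0.14646 + 0.98261×0.98922×0.99961 = 0.043477 + 0.971638 = 1.015115.
Q̄ = (S_0/π) × [bracket] = (524/π) × 1.015115 = 169.3 W/m².

Q̄ ≈ 169 W/m²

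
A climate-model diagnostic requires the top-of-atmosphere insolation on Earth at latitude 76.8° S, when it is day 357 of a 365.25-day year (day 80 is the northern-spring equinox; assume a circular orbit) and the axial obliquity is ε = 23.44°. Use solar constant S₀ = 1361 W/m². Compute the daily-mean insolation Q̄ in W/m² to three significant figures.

Q̄ ≈ 526 W/m²

Solar longitude: λ_s = 360° × (357 − 80)/365.25 = 273.018°.
sin δ = sin 23.44° × sin 273.018° = -0.39724, so δ = -23.406°.
cos H₀ = −tan(-76.8°) tan(-23.406°) = -1.8455 ≤ −1 ⇒ polar day, H₀ = π.
Bracket: H₀ sin φ sin δ + cos φ cos δ sin H₀ = 3.1416×-0.97358×-0.39724 + 0.22835×0.91772×0.00000 = 1.214998 + 0.000000 = 1.214998.
Q̄ = (S₀/π) × [bracket] = (1361/π) × 1.214998 = 526.4 W/m².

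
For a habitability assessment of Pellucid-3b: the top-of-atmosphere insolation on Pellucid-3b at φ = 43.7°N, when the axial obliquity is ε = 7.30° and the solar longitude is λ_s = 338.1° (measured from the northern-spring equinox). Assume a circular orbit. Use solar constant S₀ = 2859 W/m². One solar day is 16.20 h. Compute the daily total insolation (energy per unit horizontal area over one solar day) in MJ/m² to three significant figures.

35.6 MJ/m²

Solar declination: sin δ = sin ε · sin λ_s = sin 7.30° × sin 338.1° = -0.04739, so δ = -2.716°.
cos H₀ = −tan(+43.7°) tan(-2.716°) = 0.0453, H₀ = 1.5254 rad.
Bracket: H₀ sin φ sin δ + cos φ cos δ sin H₀ = 1.5254×0.69088×-0.04739 + 0.72297×0.99888×0.99897 = -0.049943 + 0.721416 = 0.671473.
Q̄ = (S₀/π) × [bracket] = (2859/π) × 0.671473 = 611.07 W/m².
Daily total = Q̄ × 16.20 h × 3600 s/h = 611.07 × 16.20 × 3600 / 10⁶ = 35.64 MJ/m².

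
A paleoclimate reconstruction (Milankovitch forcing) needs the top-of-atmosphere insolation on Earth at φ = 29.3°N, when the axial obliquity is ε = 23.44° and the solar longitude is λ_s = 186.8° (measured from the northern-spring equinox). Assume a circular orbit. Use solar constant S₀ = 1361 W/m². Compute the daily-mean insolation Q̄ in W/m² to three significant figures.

Solar declination: sin δ = sin ε · sin λ_s = sin 23.44° × sin 186.8° = -0.04710, so δ = -2.700°.
cos H₀ = −tan(+29.3°) tan(-2.700°) = 0.0265, H₀ = 1.5443 rad.
Bracket: H₀ sin φ sin δ + cos φ cos δ sin H₀ = 1.5443×0.48938×-0.04710 + 0.87207×0.99889×0.99965 = -0.035596 + 0.870797 = 0.835201.
Q̄ = (S₀/π) × [bracket] = (1361/π) × 0.835201 = 361.8 W/m².

Q̄ ≈ 362 W/m²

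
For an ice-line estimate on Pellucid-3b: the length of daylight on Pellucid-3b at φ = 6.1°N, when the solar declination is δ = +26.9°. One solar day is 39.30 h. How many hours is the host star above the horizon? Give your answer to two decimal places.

20.33 h

cos H₀ = −tan φ · tan δ = −tan(+6.1°) × tan(+26.900°) = -0.0542, so H₀ = 1.6250 rad = 93.11°.
Daylight = 2H₀/(2π) × 39.30 h = (1.6250/π) × 39.30 = 20.33 h.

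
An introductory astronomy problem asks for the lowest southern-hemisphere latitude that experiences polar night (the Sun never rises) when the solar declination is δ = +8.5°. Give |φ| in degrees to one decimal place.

Polar night requires cos H₀ = −tan φ tan δ ≥ 1, i.e. tan φ tan δ ≤ −1.
The boundary is |tan φ| · |tan δ| = 1, so |φ| = 90° − |δ| = 90° − 8.5° = 81.5° in the southern hemisphere.

|φ| = 81.5°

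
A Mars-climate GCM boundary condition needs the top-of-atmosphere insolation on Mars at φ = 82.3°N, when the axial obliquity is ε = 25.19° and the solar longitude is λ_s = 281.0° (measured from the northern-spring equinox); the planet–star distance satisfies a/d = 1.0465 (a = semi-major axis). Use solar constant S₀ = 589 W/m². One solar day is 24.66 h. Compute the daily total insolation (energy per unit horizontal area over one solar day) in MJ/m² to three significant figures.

0.00 MJ/m²

Solar declination: sin δ = sin ε · sin λ_s = sin 25.19° × sin 281.0° = -0.41780, so δ = -24.696°.
cos H₀ = −tan(+82.3°) tan(-24.696°) = 3.4012 ≥ 1 ⇒ polar night, H₀ = 0 and Q̄ = 0.
Inverse-square distance factor (a/d)² = 1.0465² = 1.095162.
Daily total = Q̄ × 24.66 h × 3600 s/h = 0.00 MJ/m².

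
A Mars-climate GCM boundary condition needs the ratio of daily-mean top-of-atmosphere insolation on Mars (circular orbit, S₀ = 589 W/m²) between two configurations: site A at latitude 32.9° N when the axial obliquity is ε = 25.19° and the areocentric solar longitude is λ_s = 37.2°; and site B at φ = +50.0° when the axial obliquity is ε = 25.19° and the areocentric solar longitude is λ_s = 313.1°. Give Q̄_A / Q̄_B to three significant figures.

Q̄_A / Q̄_B ≈ 3.67

— Configuration A (φ=+32.9°):
sin δ = sin 25.19° × sin 37.2° = 0.25733, so δ = +14.912°.
cos H₀ = −tan(+32.9°) tan(+14.912°) = -0.1723, H₀ = 1.7439 rad.
Bracket: H₀ sin φ sin δ + cos φ cos δ sin H₀ = 1.7439×0.54317×0.25733 + 0.83962×0.96632×0.98505 = 0.243752 + 0.799212 = 1.042964.
Q̄ = (S₀/π) × [bracket] = (589/π) × 1.042964 = 195.54 W/m².
— Configuration B (φ=+50.0°):
sin δ = sin 25.19° × sin 313.1° = -0.31077, so δ = -18.106°.
cos H₀ = −tan(+50.0°) tan(-18.106°) = 0.3897, H₀ = 1.1705 rad.
Bracket: H₀ sin φ sin δ + cos φ cos δ sin H₀ = 1.1705×0.76604×-0.31077 + 0.64279×0.95048×0.92096 = -0.278652 + 0.562669 = 0.284017.
Q̄ = (S₀/π) × [bracket] = (589/π) × 0.284017 = 53.249 W/m².
Ratio Q̄_A / Q̄_B = 195.54 / 53.249 = 3.672.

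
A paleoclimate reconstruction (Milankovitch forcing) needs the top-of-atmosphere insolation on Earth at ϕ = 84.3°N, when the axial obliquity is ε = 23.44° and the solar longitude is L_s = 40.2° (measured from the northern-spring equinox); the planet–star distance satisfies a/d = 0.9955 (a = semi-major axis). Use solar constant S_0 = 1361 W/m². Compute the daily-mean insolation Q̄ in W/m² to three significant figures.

Solar declination: sin δ = sin ε · sin L_s = sin 23.44° × sin 40.2° = 0.25676, so δ = +14.878°.
cos h₀ = −tan(+84.3°) tan(+14.878°) = -2.6616 ≤ −1 ⇒ polar day, h₀ = π.
Bracket: h₀ sin ϕ sin δ + cos ϕ cos δ sin h₀ = 3.1416×0.99506×0.25676 + 0.09932×0.96648×0.00000 = 0.802652 + 0.000000 = 0.802652.
Inverse-square distance factor (a/d)² = 0.9955² = 0.991020.
Q̄ = (S_0/π) × 0.991020 × [bracket] = (1361/π) × 0.991020 × 0.802652 = 344.6 W/m².

Q̄ ≈ 345 W/m²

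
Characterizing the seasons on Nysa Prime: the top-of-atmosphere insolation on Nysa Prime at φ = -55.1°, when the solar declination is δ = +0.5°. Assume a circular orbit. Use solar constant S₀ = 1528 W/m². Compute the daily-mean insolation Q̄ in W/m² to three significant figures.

Q̄ ≈ 273 W/m²

cos H₀ = −tan(-55.1°) tan(+0.500°) = 0.0125, H₀ = 1.5583 rad.
Bracket: H₀ sin φ sin δ + cos φ cos δ sin H₀ = 1.5583×-0.82015×0.00873 + 0.57215×0.99996×0.99992 = -0.011157 + 0.572081 = 0.560924.
Q̄ = (S₀/π) × [bracket] = (1528/π) × 0.560924 = 272.8 W/m².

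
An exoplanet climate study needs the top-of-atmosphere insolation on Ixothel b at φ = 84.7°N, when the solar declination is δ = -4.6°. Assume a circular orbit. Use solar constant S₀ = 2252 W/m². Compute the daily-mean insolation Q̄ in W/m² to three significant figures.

cos H₀ = −tan(+84.7°) tan(-4.600°) = 0.8673, H₀ = 0.5210 rad.
Bracket: H₀ sin φ sin δ + cos φ cos δ sin H₀ = 0.5210×0.99572×-0.08020 + 0.09237×0.99678×0.49777 = -0.041605 + 0.045831 = 0.004226.
Q̄ = (S₀/π) × [bracket] = (2252/π) × 0.004226 = 3.029 W/m².

Q̄ ≈ 3.03 W/m²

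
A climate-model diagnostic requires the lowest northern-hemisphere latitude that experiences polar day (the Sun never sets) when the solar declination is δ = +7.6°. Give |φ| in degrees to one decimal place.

|φ| = 82.4°

Polar day requires cos H₀ = −tan φ tan δ ≤ −1, i.e. tan φ tan δ ≥ 1.
The boundary is |tan φ| · |tan δ| = 1, so |φ| = 90° − |δ| = 90° − 7.6° = 82.4° in the northern hemisphere.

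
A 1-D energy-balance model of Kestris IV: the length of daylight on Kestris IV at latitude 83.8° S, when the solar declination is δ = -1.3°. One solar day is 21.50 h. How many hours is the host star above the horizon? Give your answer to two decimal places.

cos h₀ = −tan ϕ · tan δ = −tan(-83.8°) × tan(-1.300°) = -0.2089, so h₀ = 1.7812 rad = 102.06°.
Daylight = 2h₀/(2π) × 21.50 h = (1.7812/π) × 21.50 = 12.19 h.

12.19 h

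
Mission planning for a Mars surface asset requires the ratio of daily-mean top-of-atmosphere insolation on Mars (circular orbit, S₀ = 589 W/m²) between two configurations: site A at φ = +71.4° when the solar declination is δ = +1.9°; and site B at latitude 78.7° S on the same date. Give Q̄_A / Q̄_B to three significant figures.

— Configuration A (φ=+71.4°):
cos H₀ = −tan(+71.4°) tan(+1.900°) = -0.0986, H₀ = 1.6695 rad.
Bracket: H₀ sin φ sin δ + cos φ cos δ sin H₀ = 1.6695×0.94777×0.03316 + 0.31896×0.99945×0.99513 = 0.052469 + 0.317232 = 0.369701.
Q̄ = (S₀/π) × [bracket] = (589/π) × 0.369701 = 69.313 W/m².
— Configuration B (φ=-78.7°):
cos H₀ = −tan(-78.7°) tan(+1.900°) = 0.1660, H₀ = 1.4040 rad.
Bracket: H₀ sin φ sin δ + cos φ cos δ sin H₀ = 1.4040×-0.98061×0.03316 + 0.19595×0.99945×0.98612 = -0.045654 + 0.193124 = 0.147470.
Q̄ = (S₀/π) × [bracket] = (589/π) × 0.147470 = 27.648 W/m².
Ratio Q̄_A / Q̄_B = 69.313 / 27.648 = 2.507.

Q̄_A / Q̄_B ≈ 2.51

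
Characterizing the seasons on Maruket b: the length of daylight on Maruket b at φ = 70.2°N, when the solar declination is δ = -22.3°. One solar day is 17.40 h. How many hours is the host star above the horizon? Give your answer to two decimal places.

cos H₀ = −tan φ · tan δ = 1.1392 ≥ 1, so the host star never rises (polar night) and H₀ = 0.
Daylight = 2H₀/(2π) × 17.40 h = (0.0000/π) × 17.40 = 0.00 h.

0.00 h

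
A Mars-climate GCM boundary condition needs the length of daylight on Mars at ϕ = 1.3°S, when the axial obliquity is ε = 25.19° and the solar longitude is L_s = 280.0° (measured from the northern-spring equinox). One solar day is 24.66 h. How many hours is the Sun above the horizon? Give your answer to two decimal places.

Solar declination: sin δ = sin ε · sin L_s = sin 25.19° × sin 280.0° = -0.41916, so δ = -24.781°.
cos h₀ = −tan ϕ · tan δ = −tan(-1.3°) × tan(-24.781°) = -0.0105, so h₀ = 1.5813 rad = 90.60°.
Daylight = 2h₀/(2π) × 24.66 h = (1.5813/π) × 24.66 = 12.41 h.

12.41 h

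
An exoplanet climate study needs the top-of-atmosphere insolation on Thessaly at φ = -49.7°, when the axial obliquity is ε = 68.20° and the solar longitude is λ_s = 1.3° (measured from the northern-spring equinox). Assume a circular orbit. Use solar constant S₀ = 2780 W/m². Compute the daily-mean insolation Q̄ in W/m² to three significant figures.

Q̄ ≈ 550 W/m²

Solar declination: sin δ = sin ε · sin λ_s = sin 68.20° × sin 1.3° = 0.02106, so δ = +1.207°.
cos H₀ = −tan(-49.7°) tan(+1.207°) = 0.0248, H₀ = 1.5459 rad.
Bracket: H₀ sin φ sin δ + cos φ cos δ sin H₀ = 1.5459×-0.76267×0.02106 + 0.64679×0.99978×0.99969 = -0.024830 + 0.646447 = 0.621617.
Q̄ = (S₀/π) × [bracket] = (2780/π) × 0.621617 = 550.1 W/m².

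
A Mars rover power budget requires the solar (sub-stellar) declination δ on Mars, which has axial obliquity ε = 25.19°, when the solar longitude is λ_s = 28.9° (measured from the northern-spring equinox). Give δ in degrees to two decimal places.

δ = +11.87°

sin δ = sin ε · sin λ_s = sin 25.19° × sin 28.9° = 0.205695.
δ = arcsin(0.205695) = +11.87°.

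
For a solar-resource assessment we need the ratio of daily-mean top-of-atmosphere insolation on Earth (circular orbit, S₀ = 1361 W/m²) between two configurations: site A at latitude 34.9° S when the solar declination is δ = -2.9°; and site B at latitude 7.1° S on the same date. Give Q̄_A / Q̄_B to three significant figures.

— Configuration A (φ=-34.9°):
cos H₀ = −tan(-34.9°) tan(-2.900°) = -0.0353, H₀ = 1.6061 rad.
Bracket: H₀ sin φ sin δ + cos φ cos δ sin H₀ = 1.6061×-0.57215×-0.05059 + 0.82015×0.99872×0.99938 = 0.046489 + 0.818592 = 0.865081.
Q̄ = (S₀/π) × [bracket] = (1361/π) × 0.865081 = 374.77 W/m².
— Configuration B (φ=-7.1°):
cos H₀ = −tan(-7.1°) tan(-2.900°) = -0.0063, H₀ = 1.5771 rad.
Bracket: H₀ sin φ sin δ + cos φ cos δ sin H₀ = 1.5771×-0.12360×-0.05059 + 0.99233×0.99872×0.99998 = 0.009861 + 0.991040 = 1.000901.
Q̄ = (S₀/π) × [bracket] = (1361/π) × 1.000901 = 433.61 W/m².
Ratio Q̄_A / Q̄_B = 374.77 / 433.61 = 0.8643.

Q̄_A / Q̄_B ≈ 0.864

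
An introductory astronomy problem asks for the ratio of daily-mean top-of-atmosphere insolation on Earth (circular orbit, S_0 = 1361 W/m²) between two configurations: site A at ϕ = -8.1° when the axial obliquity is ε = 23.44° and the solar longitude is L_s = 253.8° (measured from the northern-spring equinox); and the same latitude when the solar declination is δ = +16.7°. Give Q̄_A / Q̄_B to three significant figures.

— Configuration A (ϕ=-8.1°):
Solar declination: sin δ = sin ε · sin L_s = sin 23.44° × sin 253.8° = -0.38199, so δ = -22.457°.
cos h₀ = −tan(-8.1°) tan(-22.457°) = -0.0588, h₀ = 1.6297 rad.
Bracket: h₀ sin ϕ sin δ + cos ϕ cos δ sin h₀ = 1.6297×-0.14090×-0.38199 + 0.99002×0.92416×0.99827 = 0.087714 + 0.913354 = 1.001068.
Q̄ = (S_0/π) × [bracket] = (1361/π) × 1.001068 = 433.68 W/m².
— Configuration B (ϕ=-8.1°):
cos h₀ = −tan(-8.1°) tan(+16.700°) = 0.0427, h₀ = 1.5281 rad.
Bracket: h₀ sin ϕ sin δ + cos ϕ cos δ sin h₀ = 1.5281×-0.14090×0.28736 + 0.99002×0.95782×0.99909 = -0.061871 + 0.947398 = 0.885527.
Q̄ = (S_0/π) × [bracket] = (1361/π) × 0.885527 = 383.63 W/m².
Ratio Q̄_A / Q̄_B = 433.68 / 383.63 = 1.130.

Q̄_A / Q̄_B ≈ 1.13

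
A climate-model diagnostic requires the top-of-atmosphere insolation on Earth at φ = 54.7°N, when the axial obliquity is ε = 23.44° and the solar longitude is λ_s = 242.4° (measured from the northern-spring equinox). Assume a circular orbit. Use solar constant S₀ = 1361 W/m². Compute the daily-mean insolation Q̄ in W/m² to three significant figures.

Solar declination: sin δ = sin ε · sin λ_s = sin 23.44° × sin 242.4° = -0.35252, so δ = -20.642°.
cos H₀ = −tan(+54.7°) tan(-20.642°) = 0.5320, H₀ = 1.0098 rad.
Bracket: H₀ sin φ sin δ + cos φ cos δ sin H₀ = 1.0098×0.81614×-0.35252 + 0.57786×0.93580×0.84672 = -0.290525 + 0.457873 = 0.167348.
Q̄ = (S₀/π) × [bracket] = (1361/π) × 0.167348 = 72.50 W/m².

Q̄ ≈ 72.5 W/m²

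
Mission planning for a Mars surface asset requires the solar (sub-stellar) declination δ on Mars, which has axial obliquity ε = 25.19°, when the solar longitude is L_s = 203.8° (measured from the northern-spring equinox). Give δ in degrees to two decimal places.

sin δ = sin ε · sin L_s = sin 25.19° × sin 203.8° = -0.171757.
δ = arcsin(-0.171757) = -9.89°.

δ = -9.89°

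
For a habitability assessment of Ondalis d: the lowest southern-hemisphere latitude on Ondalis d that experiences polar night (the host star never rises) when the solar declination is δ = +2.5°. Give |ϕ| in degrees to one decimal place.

Polar night requires cos h₀ = −tan ϕ tan δ ≥ 1, i.e. tan ϕ tan δ ≤ −1.
The boundary is |tan ϕ| · |tan δ| = 1, so |ϕ| = 90° − |δ| = 90° − 2.5° = 87.5° in the southern hemisphere.

|ϕ| = 87.5°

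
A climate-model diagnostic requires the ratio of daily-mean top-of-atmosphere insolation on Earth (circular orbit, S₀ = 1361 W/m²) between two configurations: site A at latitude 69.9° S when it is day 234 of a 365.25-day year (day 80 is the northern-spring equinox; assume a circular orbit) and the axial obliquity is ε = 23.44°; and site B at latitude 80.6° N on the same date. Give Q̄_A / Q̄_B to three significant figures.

Q̄_A / Q̄_B ≈ 0.184

— Configuration A (φ=-69.9°):
Solar longitude: λ_s = 360° × (234 − 80)/365.25 = 151.786°.
sin δ = sin 23.44° × sin 151.786° = 0.18806, so δ = +10.839°.
cos H₀ = −tan(-69.9°) tan(+10.839°) = 0.5232, H₀ = 1.0202 rad.
Bracket: H₀ sin φ sin δ + cos φ cos δ sin H₀ = 1.0202×-0.93909×0.18806 + 0.34366×0.98216×0.85219 = -0.180173 + 0.287639 = 0.107466.
Q̄ = (S₀/π) × [bracket] = (1361/π) × 0.107466 = 46.556 W/m².
— Configuration B (φ=+80.6°):
cos H₀ = −tan(+80.6°) tan(+10.839°) = -1.1566 ≤ −1 ⇒ polar day, H₀ = π.
Bracket: H₀ sin φ sin δ + cos φ cos δ sin H₀ = 3.1416×0.98657×0.18806 + 0.16333×0.98216×0.00000 = 0.582875 + 0.000000 = 0.582875.
Q̄ = (S₀/π) × [bracket] = (1361/π) × 0.582875 = 252.51 W/m².
Ratio Q̄_A / Q̄_B = 46.556 / 252.51 = 0.1844.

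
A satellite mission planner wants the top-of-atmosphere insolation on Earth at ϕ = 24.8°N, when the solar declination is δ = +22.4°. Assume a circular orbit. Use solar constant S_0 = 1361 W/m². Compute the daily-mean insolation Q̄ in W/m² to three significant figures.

Q̄ ≈ 479 W/m²

cos h₀ = −tan(+24.8°) tan(+22.400°) = -0.1904, h₀ = 1.7624 rad.
Bracket: h₀ sin ϕ sin δ + cos ϕ cos δ sin h₀ = 1.7624×0.41945×0.38107 + 0.90778×0.92455×0.98170 = 0.281702 + 0.823929 = 1.105631.
Q̄ = (S_0/π) × [bracket] = (1361/π) × 1.105631 = 479.0 W/m².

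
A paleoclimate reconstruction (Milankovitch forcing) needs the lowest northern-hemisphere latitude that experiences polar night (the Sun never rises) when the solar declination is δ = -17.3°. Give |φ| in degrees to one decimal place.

|φ| = 72.7°

Polar night requires cos H₀ = −tan φ tan δ ≥ 1, i.e. tan φ tan δ ≤ −1.
The boundary is |tan φ| · |tan δ| = 1, so |φ| = 90° − |δ| = 90° − 17.3° = 72.7° in the northern hemisphere.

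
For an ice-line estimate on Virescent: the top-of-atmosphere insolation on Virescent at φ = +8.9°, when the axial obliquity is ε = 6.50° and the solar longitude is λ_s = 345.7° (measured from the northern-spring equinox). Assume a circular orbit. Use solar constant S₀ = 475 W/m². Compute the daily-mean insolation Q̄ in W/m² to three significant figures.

Solar declination: sin δ = sin ε · sin λ_s = sin 6.50° × sin 345.7° = -0.02796, so δ = -1.602°.
cos H₀ = −tan(+8.9°) tan(-1.602°) = 0.0044, H₀ = 1.5664 rad.
Bracket: H₀ sin φ sin δ + cos φ cos δ sin H₀ = 1.5664×0.15471×-0.02796 + 0.98796×0.99961×0.99999 = -0.006776 + 0.987565 = 0.980789.
Q̄ = (S₀/π) × [bracket] = (475/π) × 0.980789 = 148.3 W/m².

Q̄ ≈ 148 W/m²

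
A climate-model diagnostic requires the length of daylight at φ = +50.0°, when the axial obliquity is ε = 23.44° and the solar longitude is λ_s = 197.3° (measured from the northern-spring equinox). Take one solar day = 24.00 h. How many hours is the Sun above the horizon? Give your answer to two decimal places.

10.91 h

Solar declination: sin δ = sin ε · sin λ_s = sin 23.44° × sin 197.3° = -0.11829, so δ = -6.794°.
cos H₀ = −tan φ · tan δ = −tan(+50.0°) × tan(-6.794°) = 0.1420, so H₀ = 1.4283 rad = 81.84°.
Daylight = 2H₀/(2π) × 24.00 h = (1.4283/π) × 24.00 = 10.91 h.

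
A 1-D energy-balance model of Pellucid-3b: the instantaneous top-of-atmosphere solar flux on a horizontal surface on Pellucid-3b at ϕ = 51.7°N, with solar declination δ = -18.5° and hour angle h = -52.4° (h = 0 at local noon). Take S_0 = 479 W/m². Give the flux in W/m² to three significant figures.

52.5 W/m²

cos θ_z = sin ϕ sin δ + cos ϕ cos δ cos h = -0.249013 + 0.358614 = 0.109601.
Flux = S_0 · cos θ_z = 479 × 0.109601 = 52.50 W/m².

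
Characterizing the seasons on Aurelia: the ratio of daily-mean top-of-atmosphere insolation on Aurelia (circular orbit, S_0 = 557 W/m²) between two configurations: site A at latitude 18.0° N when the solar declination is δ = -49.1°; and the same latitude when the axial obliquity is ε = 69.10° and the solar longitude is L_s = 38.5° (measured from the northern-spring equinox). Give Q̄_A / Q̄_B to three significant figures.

Q̄_A / Q̄_B ≈ 0.279

— Configuration A (ϕ=+18.0°):
cos h₀ = −tan(+18.0°) tan(-49.100°) = 0.3751, h₀ = 1.1863 rad.
Bracket: h₀ sin ϕ sin δ + cos ϕ cos δ sin h₀ = 1.1863×0.30902×-0.75585 + 0.95106×0.65474×0.92699 = -0.277087 + 0.577234 = 0.300147.
Q̄ = (S_0/π) × [bracket] = (557/π) × 0.300147 = 53.216 W/m².
— Configuration B (ϕ=+18.0°):
Solar declination: sin δ = sin ε · sin L_s = sin 69.10° × sin 38.5° = 0.58156, so δ = +35.560°.
cos h₀ = −tan(+18.0°) tan(+35.560°) = -0.2323, h₀ = 1.8052 rad.
Bracket: h₀ sin ϕ sin δ + cos ϕ cos δ sin h₀ = 1.8052×0.30902×0.58156 + 0.95106×0.81351×0.97265 = 0.324419 + 0.752536 = 1.076955.
Q̄ = (S_0/π) × [bracket] = (557/π) × 1.076955 = 190.94 W/m².
Ratio Q̄_A / Q̄_B = 53.216 / 190.94 = 0.2787.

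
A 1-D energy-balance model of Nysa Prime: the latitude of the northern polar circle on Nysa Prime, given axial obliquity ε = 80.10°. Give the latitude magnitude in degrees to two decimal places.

9.90°

The polar circle is the lowest latitude that experiences at least one full rotation of continuous daylight at the northern-summer solstice; it lies at |φ| = 90° − ε = 90° − 80.10° = 9.90°.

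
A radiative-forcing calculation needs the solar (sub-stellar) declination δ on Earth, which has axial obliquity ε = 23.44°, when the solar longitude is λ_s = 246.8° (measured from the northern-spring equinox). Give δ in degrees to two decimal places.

δ = -21.45°

sin δ = sin ε · sin λ_s = sin 23.44° × sin 246.8° = -0.365621.
δ = arcsin(-0.365621) = -21.45°.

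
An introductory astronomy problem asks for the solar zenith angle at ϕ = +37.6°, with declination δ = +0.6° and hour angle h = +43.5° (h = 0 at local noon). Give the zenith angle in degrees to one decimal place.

cos θ_z = sin ϕ sin δ + cos ϕ cos δ cos h = 0.006389 + 0.574675 = 0.581064.
θ_z = arccos(0.581064) = 54.5°.

θ_z = 54.5°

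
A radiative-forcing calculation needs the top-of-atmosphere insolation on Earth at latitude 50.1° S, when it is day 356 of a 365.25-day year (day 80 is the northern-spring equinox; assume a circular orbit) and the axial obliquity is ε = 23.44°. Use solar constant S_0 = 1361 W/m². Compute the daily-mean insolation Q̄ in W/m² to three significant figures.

Q̄ ≈ 498 W/m²

Solar longitude: L_s = 360° × (356 − 80)/365.25 = 272.033°.
sin δ = sin 23.44° × sin 272.033° = -0.39754, so δ = -23.424°.
cos h₀ = −tan(-50.1°) tan(-23.424°) = -0.5182, h₀ = 2.1155 rad.
Bracket: h₀ sin ϕ sin δ + cos ϕ cos δ sin h₀ = 2.1155×-0.76717×-0.39754 + 0.64145×0.91759×0.85529 = 0.645187 + 0.503414 = 1.148601.
Q̄ = (S_0/π) × [bracket] = (1361/π) × 1.148601 = 497.6 W/m².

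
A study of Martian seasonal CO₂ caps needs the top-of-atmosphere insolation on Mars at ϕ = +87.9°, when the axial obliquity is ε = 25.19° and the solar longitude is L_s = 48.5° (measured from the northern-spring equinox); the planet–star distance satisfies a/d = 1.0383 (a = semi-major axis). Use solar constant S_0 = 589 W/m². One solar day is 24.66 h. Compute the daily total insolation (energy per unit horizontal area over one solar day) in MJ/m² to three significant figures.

Solar declination: sin δ = sin ε · sin L_s = sin 25.19° × sin 48.5° = 0.31877, so δ = +18.589°.
cos h₀ = −tan(+87.9°) tan(+18.589°) = -9.1719 ≤ −1 ⇒ polar day, h₀ = π.
Bracket: h₀ sin ϕ sin δ + cos ϕ cos δ sin h₀ = 3.1416×0.99933×0.31877 + 0.03664×0.94783×0.00000 = 1.000777 + 0.000000 = 1.000777.
Inverse-square distance factor (a/d)² = 1.0383² = 1.078067.
Q̄ = (S_0/π) × 1.078067 × [bracket] = (589/π) × 1.078067 × 1.000777 = 202.28 W/m².
Daily total = Q̄ × 24.66 h × 3600 s/h = 202.28 × 24.66 × 3600 / 10⁶ = 17.96 MJ/m².

18.0 MJ/m²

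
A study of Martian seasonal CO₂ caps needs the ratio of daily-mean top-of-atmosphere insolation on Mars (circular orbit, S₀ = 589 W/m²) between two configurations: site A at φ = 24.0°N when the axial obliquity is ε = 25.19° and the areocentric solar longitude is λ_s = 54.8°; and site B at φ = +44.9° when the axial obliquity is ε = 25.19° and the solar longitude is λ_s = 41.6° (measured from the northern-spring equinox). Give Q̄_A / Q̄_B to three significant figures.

Q̄_A / Q̄_B ≈ 1.07

— Configuration A (φ=+24.0°):
sin δ = sin 25.19° × sin 54.8° = 0.34779, so δ = +20.352°.
cos H₀ = −tan(+24.0°) tan(+20.352°) = -0.1652, H₀ = 1.7367 rad.
Bracket: H₀ sin φ sin δ + cos φ cos δ sin H₀ = 1.7367×0.40674×0.34779 + 0.91355×0.93757×0.98627 = 0.245674 + 0.844757 = 1.090431.
Q̄ = (S₀/π) × [bracket] = (589/π) × 1.090431 = 204.44 W/m².
— Configuration B (φ=+44.9°):
Solar declination: sin δ = sin ε · sin λ_s = sin 25.19° × sin 41.6° = 0.28258, so δ = +16.414°.
cos H₀ = −tan(+44.9°) tan(+16.414°) = -0.2936, H₀ = 1.8687 rad.
Bracket: H₀ sin φ sin δ + cos φ cos δ sin H₀ = 1.8687×0.70587×0.28258 + 0.70834×0.95924×0.95594 = 0.372740 + 0.649531 = 1.022271.
Q̄ = (S₀/π) × [bracket] = (589/π) × 1.022271 = 191.66 W/m².
Ratio Q̄_A / Q̄_B = 204.44 / 191.66 = 1.067.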